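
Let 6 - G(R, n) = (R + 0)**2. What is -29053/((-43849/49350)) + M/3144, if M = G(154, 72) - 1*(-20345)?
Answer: 4507611337315/137861256 ≈ 32697.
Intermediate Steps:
G(R, n) = 6 - R**2 (G(R, n) = 6 - (R + 0)**2 = 6 - R**2)
M = -3365 (M = (6 - 1*154**2) - 1*(-20345) = (6 - 1*23716) + 20345 = (6 - 23716) + 20345 = -23710 + 20345 = -3365)
-29053/((-43849/49350)) + M/3144 = -29053/((-43849/49350)) - 3365/3144 = -29053/((-43849*1/49350)) - 3365*1/3144 = -29053/(-43849/49350) - 3365/3144 = -29053*(-49350/43849) - 3365/3144 = 1433765550/43849 - 3365/3144 = 4507611337315/137861256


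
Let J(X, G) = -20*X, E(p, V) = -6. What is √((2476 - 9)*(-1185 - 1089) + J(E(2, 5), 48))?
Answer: I*√5609838 ≈ 2368.5*I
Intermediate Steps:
√((2476 - 9)*(-1185 - 1089) + J(E(2, 5), 48)) = √((2476 - 9)*(-1185 - 1089) - 20*(-6)) = √(2467*(-2274) + 120) = √(-5609958 + 120) = √(-5609838) = I*√5609838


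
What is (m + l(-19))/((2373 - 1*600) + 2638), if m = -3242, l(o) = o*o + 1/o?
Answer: -54740/83809 ≈ -0.65315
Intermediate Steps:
l(o) = 1/o + o² (l(o) = o² + 1/o = 1/o + o²)
(m + l(-19))/((2373 - 1*600) + 2638) = (-3242 + (1 + (-19)³)/(-19))/((2373 - 1*600) + 2638) = (-3242 - (1 - 6859)/19)/((2373 - 600) + 2638) = (-3242 - 1/19*(-6858))/(1773 + 2638) = (-3242 + 6858/19)/4411 = -54740/19*1/4411 = -54740/83809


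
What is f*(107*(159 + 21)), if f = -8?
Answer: -154080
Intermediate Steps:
f*(107*(159 + 21)) = -856*(159 + 21) = -856*180 = -8*19260 = -154080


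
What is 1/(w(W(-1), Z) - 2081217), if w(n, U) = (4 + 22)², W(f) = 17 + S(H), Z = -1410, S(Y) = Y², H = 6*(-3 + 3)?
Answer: -1/2080541 ≈ -4.8064e-7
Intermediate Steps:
H = 0 (H = 6*0 = 0)
W(f) = 17 (W(f) = 17 + 0² = 17 + 0 = 17)
w(n, U) = 676 (w(n, U) = 26² = 676)
1/(w(W(-1), Z) - 2081217) = 1/(676 - 2081217) = 1/(-2080541) = -1/2080541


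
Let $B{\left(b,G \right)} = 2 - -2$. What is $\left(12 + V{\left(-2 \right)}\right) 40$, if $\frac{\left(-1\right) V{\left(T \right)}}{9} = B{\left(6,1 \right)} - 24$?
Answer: $7680$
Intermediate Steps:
$B{\left(b,G \right)} = 4$ ($B{\left(b,G \right)} = 2 + 2 = 4$)
$V{\left(T \right)} = 180$ ($V{\left(T \right)} = - 9 \left(4 - 24\right) = \left(-9\right) \left(-20\right) = 180$)
$\left(12 + V{\left(-2 \right)}\right) 40 = \left(12 + 180\right) 40 = 192 \cdot 40 = 7680$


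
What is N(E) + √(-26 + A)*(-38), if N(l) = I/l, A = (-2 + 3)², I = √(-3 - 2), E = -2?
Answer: I*(-380 - √5)/2 ≈ -191.12*I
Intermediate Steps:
I = I*√5 (I = √(-5) = I*√5 ≈ 2.2361*I)
A = 1 (A = 1² = 1)
N(l) = I*√5/l (N(l) = (I*√5)/l = I*√5/l)
N(E) + √(-26 + A)*(-38) = I*√5/(-2) + √(-26 + 1)*(-38) = I*√5*(-½) + √(-25)*(-38) = -I*√5/2 + (5*I)*(-38) = -I*√5/2 - 190*I = -190*I - I*√5/2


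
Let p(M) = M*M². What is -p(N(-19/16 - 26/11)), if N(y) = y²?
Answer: -59604644775390625/29721861554176 ≈ -2005.4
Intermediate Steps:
p(M) = M³
-p(N(-19/16 - 26/11)) = -((-19/16 - 26/11)²)³ = -((-625/176)²)³ = -(390625/30976)³ = -1*59604644775390625/29721861554176 = -59604644775390625/29721861554176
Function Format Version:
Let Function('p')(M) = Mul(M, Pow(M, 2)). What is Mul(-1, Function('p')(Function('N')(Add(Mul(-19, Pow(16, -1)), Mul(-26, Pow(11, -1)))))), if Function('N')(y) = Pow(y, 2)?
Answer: Rational(-59604644775390625, 29721861554176) ≈ -2005.4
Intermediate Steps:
Function('p')(M) = Pow(M, 3)
Mul(-1, Function('p')(Function('N')(Add(Mul(-19, Pow(16, -1)), Mul(-26, Pow(11, -1)))))) = Mul(-1, Pow(Pow(Add(Mul(-19, Pow(16, -1)), Mul(-26, Pow(11, -1))), 2), 3)) = Mul(-1, Pow(Pow(Add(Mul(-19, Rational(1, 16)), Mul(-26, Rational(1, 11))), 2), 3)) = Mul(-1, Pow(Pow(Add(Rational(-19, 16), Rational(-26, 11)), 2), 3)) = Mul(-1, Pow(Pow(Rational(-625, 176), 2), 3)) = Mul(-1, Pow(Rational(390625, 30976), 3)) = Mul(-1, Rational(59604644775390625, 29721861554176)) = Rational(-59604644775390625, 29721861554176)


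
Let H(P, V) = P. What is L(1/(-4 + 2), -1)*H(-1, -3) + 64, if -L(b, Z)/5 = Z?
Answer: 59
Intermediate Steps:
L(b, Z) = -5*Z
L(1/(-4 + 2), -1)*H(-1, -3) + 64 = -5*(-1)*(-1) + 64 = 5*(-1) + 64 = -5 + 64 = 59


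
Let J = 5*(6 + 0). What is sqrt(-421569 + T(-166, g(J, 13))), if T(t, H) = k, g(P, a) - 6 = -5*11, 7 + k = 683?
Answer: I*sqrt(420893) ≈ 648.76*I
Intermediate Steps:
J = 30 (J = 5*6 = 30)
k = 676 (k = -7 + 683 = 676)
g(P, a) = -49 (g(P, a) = 6 - 5*11 = 6 - 55 = -49)
T(t, H) = 676
sqrt(-421569 + T(-166, g(J, 13))) = sqrt(-421569 + 676) = sqrt(-420893) = I*sqrt(420893)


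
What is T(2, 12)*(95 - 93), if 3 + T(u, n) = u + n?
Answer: 22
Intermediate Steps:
T(u, n) = -3 + n + u (T(u, n) = -3 + (u + n) = -3 + (n + u) = -3 + n + u)
T(2, 12)*(95 - 93) = (-3 + 12 + 2)*(95 - 93) = 11*2 = 22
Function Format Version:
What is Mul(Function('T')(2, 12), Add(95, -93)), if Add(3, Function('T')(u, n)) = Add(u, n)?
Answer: 22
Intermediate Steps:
Function('T')(u, n) = Add(-3, n, u) (Function('T')(u, n) = Add(-3, Add(u, n)) = Add(-3, Add(n, u)) = Add(-3, n, u))
Mul(Function('T')(2, 12), Add(95, -93)) = Mul(Add(-3, 12, 2), Add(95, -93)) = Mul(11, 2) = 22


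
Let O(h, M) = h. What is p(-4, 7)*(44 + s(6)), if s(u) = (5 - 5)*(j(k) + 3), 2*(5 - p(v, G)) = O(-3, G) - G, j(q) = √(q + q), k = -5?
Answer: 440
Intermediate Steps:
j(q) = √2*√q (j(q) = √(2*q) = √2*√q)
p(v, G) = 13/2 + G/2 (p(v, G) = 5 - (-3 - G)/2 = 5 + (3/2 + G/2) = 13/2 + G/2)
s(u) = 0 (s(u) = (5 - 5)*(√2*√(-5) + 3) = 0*(√2*(I*√5) + 3) = 0*(I*√10 + 3) = 0*(3 + I*√10) = 0)
p(-4, 7)*(44 + s(6)) = (13/2 + (½)*7)*(44 + 0) = (13/2 + 7/2)*44 = 10*44 = 440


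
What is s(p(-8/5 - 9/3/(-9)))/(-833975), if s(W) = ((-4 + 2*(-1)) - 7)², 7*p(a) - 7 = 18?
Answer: -169/833975 ≈ -0.00020264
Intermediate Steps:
p(a) = 25/7 (p(a) = 1 + (⅐)*18 = 1 + 18/7 = 25/7)
s(W) = 169 (s(W) = ((-4 - 2) - 7)² = (-6 - 7)² = (-13)² = 169)
s(p(-8/5 - 9/3/(-9)))/(-833975) = 169/(-833975) = 169*(-1/833975) = -169/833975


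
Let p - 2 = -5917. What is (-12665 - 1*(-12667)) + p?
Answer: -5913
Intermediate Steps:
p = -5915 (p = 2 - 5917 = -5915)
(-12665 - 1*(-12667)) + p = (-12665 - 1*(-12667)) - 5915 = (-12665 + 12667) - 5915 = 2 - 5915 = -5913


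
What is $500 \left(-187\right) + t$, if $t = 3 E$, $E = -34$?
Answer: $-93602$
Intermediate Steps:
$t = -102$ ($t = 3 \left(-34\right) = -102$)
$500 \left(-187\right) + t = 500 \left(-187\right) - 102 = -93500 - 102 = -93602$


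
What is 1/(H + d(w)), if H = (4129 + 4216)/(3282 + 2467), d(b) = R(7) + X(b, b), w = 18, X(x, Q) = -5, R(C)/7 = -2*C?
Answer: -5749/583802 ≈ -0.0098475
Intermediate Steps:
R(C) = -14*C (R(C) = 7*(-2*C) = -14*C)
d(b) = -103 (d(b) = -14*7 - 5 = -98 - 5 = -103)
H = 8345/5749 ≈ 1.4516
1/(H + d(w)) = 1/(8345/5749 - 103) = 1/(-583802/5749) = -5749/583802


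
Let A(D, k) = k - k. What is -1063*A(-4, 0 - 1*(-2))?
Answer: 0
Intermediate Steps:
A(D, k) = 0
-1063*A(-4, 0 - 1*(-2)) = -1063*0 = 0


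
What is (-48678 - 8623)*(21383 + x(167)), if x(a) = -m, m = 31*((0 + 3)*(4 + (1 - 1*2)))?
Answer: -1209280304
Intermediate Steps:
m = 279 (m = 31*(3*(4 + (1 - 2))) = 31*(3*(4 - 1)) = 31*(3*3) = 31*9 = 279)
x(a) = -279 (x(a) = -1*279 = -279)
(-48678 - 8623)*(21383 + x(167)) = (-48678 - 8623)*(21383 - 279) = -57301*21104 = -1209280304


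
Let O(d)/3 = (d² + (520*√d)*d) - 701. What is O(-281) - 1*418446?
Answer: -183666 - 438360*I*√281 ≈ -1.8367e+5 - 7.3483e+6*I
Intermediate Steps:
O(d) = -2103 + 3*d² + 1560*d^(3/2) (O(d) = 3*((d² + (520*√d)*d) - 701) = 3*((d² + 520*d^(3/2)) - 701) = 3*(-701 + d² + 520*d^(3/2)) = -2103 + 3*d² + 1560*d^(3/2))
O(-281) - 1*418446 = (-2103 + 3*(-281)² + 1560*(-281)^(3/2)) - 1*418446 = (-2103 + 3*78961 + 1560*(-281*I*√281)) - 418446 = (-2103 + 236883 - 438360*I*√281) - 418446 = (234780 - 438360*I*√281) - 418446 = -183666 - 438360*I*√281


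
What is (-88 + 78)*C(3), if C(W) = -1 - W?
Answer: 40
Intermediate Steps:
(-88 + 78)*C(3) = (-88 + 78)*(-1 - 1*3) = -10*(-1 - 3) = -10*(-4) = 40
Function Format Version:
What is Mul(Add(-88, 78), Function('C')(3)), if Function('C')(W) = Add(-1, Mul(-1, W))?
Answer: 40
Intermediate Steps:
Mul(Add(-88, 78), Function('C')(3)) = Mul(Add(-88, 78), Add(-1, Mul(-1, 3))) = Mul(-10, Add(-1, -3)) = Mul(-10, -4) = 40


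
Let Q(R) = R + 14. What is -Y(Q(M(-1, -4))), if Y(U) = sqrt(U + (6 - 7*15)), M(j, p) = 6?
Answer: -I*sqrt(79) ≈ -8.8882*I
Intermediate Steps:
Q(R) = 14 + R
Y(U) = sqrt(-99 + U) (Y(U) = sqrt(U + (6 - 105)) = sqrt(U - 99) = sqrt(-99 + U))
-Y(Q(M(-1, -4))) = -sqrt(-99 + (14 + 6)) = -sqrt(-99 + 20) = -sqrt(-79) = -I*sqrt(79)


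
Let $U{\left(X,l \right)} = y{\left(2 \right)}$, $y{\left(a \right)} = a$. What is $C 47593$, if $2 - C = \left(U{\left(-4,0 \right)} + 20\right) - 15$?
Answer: $-237965$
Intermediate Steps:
$U{\left(X,l \right)} = 2$
$C = -5$ ($C = 2 - \left(\left(2 + 20\right) - 15\right) = 2 - \left(22 - 15\right) = 2 - 7 = -5$)
$C 47593 = \left(-5\right) 47593 = -237965$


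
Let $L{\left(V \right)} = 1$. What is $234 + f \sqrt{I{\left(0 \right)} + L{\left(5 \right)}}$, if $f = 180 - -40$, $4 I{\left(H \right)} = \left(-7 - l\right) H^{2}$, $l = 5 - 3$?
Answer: $454$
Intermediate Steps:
$l = 2$ ($l = 5 - 3 = 2$)
$I{\left(H \right)} = - \frac{9 H^{2}}{4}$ ($I{\left(H \right)} = \frac{\left(-7 - 2\right) H^{2}}{4} = \frac{\left(-9\right) H^{2}}{4} = - \frac{9 H^{2}}{4}$)
$f = 220$ ($f = 180 + 40 = 220$)
$234 + f \sqrt{I{\left(0 \right)} + L{\left(5 \right)}} = 234 + 220 \sqrt{- \frac{9 \cdot 0^{2}}{4} + 1} = 234 + 220 \sqrt{\left(- \frac{9}{4}\right) 0 + 1} = 234 + 220 \sqrt{0 + 1} = 234 + 220 \sqrt{1} = 234 + 220 \cdot 1 = 234 + 220 = 454$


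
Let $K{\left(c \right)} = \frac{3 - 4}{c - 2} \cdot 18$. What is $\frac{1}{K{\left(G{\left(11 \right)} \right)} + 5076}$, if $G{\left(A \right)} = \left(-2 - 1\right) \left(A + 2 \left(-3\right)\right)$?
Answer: $\frac{17}{86310} \approx 0.00019696$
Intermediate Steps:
$G{\left(A \right)} = 18 - 3 A$ ($G{\left(A \right)} = - 3 \left(A - 6\right) = - 3 \left(-6 + A\right) = 18 - 3 A$)
$K{\left(c \right)} = - \frac{18}{-2 + c}$ ($K{\left(c \right)} = - \frac{1}{-2 + c} 18 = - \frac{18}{-2 + c}$)
$\frac{1}{K{\left(G{\left(11 \right)} \right)} + 5076} = \frac{1}{- \frac{18}{-2 + \left(18 - 33\right)} + 5076} = \frac{1}{- \frac{18}{-2 - 15} + 5076} = \frac{1}{- \frac{18}{-17} + 5076} = \frac{1}{\left(-18\right) \left(- \frac{1}{17}\right) + 5076} = \frac{1}{\frac{18}{17} + 5076} = \frac{1}{\frac{86310}{17}} = \frac{17}{86310}$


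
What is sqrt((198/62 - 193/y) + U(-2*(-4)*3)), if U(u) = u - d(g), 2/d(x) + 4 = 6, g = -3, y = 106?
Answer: 283*sqrt(3286)/3286 ≈ 4.9369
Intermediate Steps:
d(x) = 1 (d(x) = 2/(-4 + 6) = 2/2 = 2*(1/2) = 1)
U(u) = -1 + u (U(u) = u - 1*1 = u - 1 = -1 + u)
sqrt((198/62 - 193/y) + U(-2*(-4)*3)) = sqrt((198/62 - 193/106) + (-1 - 2*(-4)*3)) = sqrt((198*(1/62) - 193*1/106) + (-1 + 8*3)) = sqrt((99/31 - 193/106) + (-1 + 24)) = sqrt(4511/3286 + 23) = sqrt(80089/3286) = 283*sqrt(3286)/3286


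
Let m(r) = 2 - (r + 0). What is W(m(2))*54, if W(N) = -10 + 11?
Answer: 54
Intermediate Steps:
m(r) = 2 - r
W(N) = 1
W(m(2))*54 = 1*54 = 54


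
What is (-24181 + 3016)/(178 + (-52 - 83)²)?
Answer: -21165/18403 ≈ -1.1501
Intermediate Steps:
(-24181 + 3016)/(178 + (-52 - 83)²) = -21165/(178 + (-135)²) = -21165/(178 + 18225) = -21165/18403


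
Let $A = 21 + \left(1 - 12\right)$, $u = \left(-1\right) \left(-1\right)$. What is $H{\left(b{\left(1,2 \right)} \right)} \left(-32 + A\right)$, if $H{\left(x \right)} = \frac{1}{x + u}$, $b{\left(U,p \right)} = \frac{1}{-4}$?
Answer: $- \frac{88}{3} \approx -29.333$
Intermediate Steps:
$u = 1$
$A = 10$ ($A = 21 - 11 = 10$)
$b{\left(U,p \right)} = - \frac{1}{4}$
$H{\left(x \right)} = \frac{1}{1 + x}$ ($H{\left(x \right)} = \frac{1}{x + 1} = \frac{1}{1 + x}$)
$H{\left(b{\left(1,2 \right)} \right)} \left(-32 + A\right) = \frac{-32 + 10}{1 - \frac{1}{4}} = \frac{1}{\frac{3}{4}} \left(-22\right) = \frac{4}{3} \left(-22\right) = - \frac{88}{3}$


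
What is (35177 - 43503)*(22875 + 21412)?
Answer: -368733562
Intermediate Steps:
(35177 - 43503)*(22875 + 21412) = -8326*44287 = -368733562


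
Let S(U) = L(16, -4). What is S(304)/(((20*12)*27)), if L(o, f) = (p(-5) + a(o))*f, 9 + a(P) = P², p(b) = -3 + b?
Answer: -239/1620 ≈ -0.14753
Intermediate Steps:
a(P) = -9 + P²
L(o, f) = f*(-17 + o²) (L(o, f) = ((-3 - 5) + (-9 + o²))*f = (-8 + (-9 + o²))*f = (-17 + o²)*f = f*(-17 + o²))
S(U) = -956 (S(U) = -4*(-17 + 16²) = -4*(-17 + 256) = -4*239 = -956)
S(304)/(((20*12)*27)) = -956/((20*12)*27) = -956/(240*27) = -956/6480 = -956*1/6480 = -239/1620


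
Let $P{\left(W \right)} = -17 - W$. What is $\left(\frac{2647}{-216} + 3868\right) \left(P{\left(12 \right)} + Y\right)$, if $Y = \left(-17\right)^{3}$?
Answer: $- \frac{2057950111}{108} \approx -1.9055 \cdot 10^{7}$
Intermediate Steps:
$Y = -4913$
$\left(\frac{2647}{-216} + 3868\right) \left(P{\left(12 \right)} + Y\right) = \left(\frac{2647}{-216} + 3868\right) \left(\left(-17 - 12\right) - 4913\right) = \left(2647 \left(- \frac{1}{216}\right) + 3868\right) \left(\left(-17 - 12\right) - 4913\right) = \left(- \frac{2647}{216} + 3868\right) \left(-29 - 4913\right) = \frac{832841}{216} \left(-4942\right) = - \frac{2057950111}{108}$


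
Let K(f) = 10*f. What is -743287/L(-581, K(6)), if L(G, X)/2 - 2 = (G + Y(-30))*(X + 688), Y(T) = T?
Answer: 743287/914052 ≈ 0.81318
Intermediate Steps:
L(G, X) = 4 + 2*(-30 + G)*(688 + X) (L(G, X) = 4 + 2*((G - 30)*(X + 688)) = 4 + 2*((-30 + G)*(688 + X)) = 4 + 2*(-30 + G)*(688 + X))
-743287/L(-581, K(6)) = -743287/(-41276 - 600*6 + 1376*(-581) + 2*(-581)*(10*6)) = -743287/(-41276 - 60*60 - 799456 + 2*(-581)*60) = -743287/(-41276 - 3600 - 799456 - 69720) = -743287/(-914052) = -743287*(-1/914052) = 743287/914052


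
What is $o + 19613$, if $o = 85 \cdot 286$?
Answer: $43923$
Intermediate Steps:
$o = 24310$
$o + 19613 = 24310 + 19613 = 43923$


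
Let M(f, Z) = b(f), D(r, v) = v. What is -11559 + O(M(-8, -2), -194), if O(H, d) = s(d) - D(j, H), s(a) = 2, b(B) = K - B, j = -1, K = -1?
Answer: -11564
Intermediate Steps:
b(B) = -1 - B
M(f, Z) = -1 - f
O(H, d) = 2 - H
-11559 + O(M(-8, -2), -194) = -11559 + (2 - (-1 - 1*(-8))) = -11559 + (2 - (-1 + 8)) = -11559 + (2 - 1*7) = -11559 + (2 - 7) = -11559 - 5 = -11564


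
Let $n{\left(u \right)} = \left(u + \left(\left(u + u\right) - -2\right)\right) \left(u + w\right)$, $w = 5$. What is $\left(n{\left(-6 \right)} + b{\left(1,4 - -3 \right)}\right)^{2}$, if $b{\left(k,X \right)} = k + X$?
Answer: $576$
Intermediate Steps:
$b{\left(k,X \right)} = X + k$
$n{\left(u \right)} = \left(2 + 3 u\right) \left(5 + u\right)$ ($n{\left(u \right)} = \left(u + \left(\left(u + u\right) - -2\right)\right) \left(u + 5\right) = \left(u + \left(2 u + 2\right)\right) \left(5 + u\right) = \left(u + \left(2 + 2 u\right)\right) \left(5 + u\right) = \left(2 + 3 u\right) \left(5 + u\right)$)
$\left(n{\left(-6 \right)} + b{\left(1,4 - -3 \right)}\right)^{2} = \left(\left(10 + 3 \left(-6\right)^{2} + 17 \left(-6\right)\right) + \left(\left(4 - -3\right) + 1\right)\right)^{2} = \left(\left(10 + 3 \cdot 36 - 102\right) + \left(\left(4 + 3\right) + 1\right)\right)^{2} = \left(\left(10 + 108 - 102\right) + \left(7 + 1\right)\right)^{2} = \left(16 + 8\right)^{2} = 24^{2} = 576$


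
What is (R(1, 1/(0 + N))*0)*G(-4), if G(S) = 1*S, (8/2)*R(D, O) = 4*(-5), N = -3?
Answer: 0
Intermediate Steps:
R(D, O) = -5 (R(D, O) = (4*(-5))/4 = (¼)*(-20) = -5)
G(S) = S
(R(1, 1/(0 + N))*0)*G(-4) = -5*0*(-4) = 0*(-4) = 0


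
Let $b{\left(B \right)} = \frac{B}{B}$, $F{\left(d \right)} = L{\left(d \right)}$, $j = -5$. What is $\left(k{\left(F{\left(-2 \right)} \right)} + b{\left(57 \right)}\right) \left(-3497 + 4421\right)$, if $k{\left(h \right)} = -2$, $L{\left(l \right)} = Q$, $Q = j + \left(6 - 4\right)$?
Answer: $-924$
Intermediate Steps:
$Q = -3$ ($Q = -5 + \left(6 - 4\right) = -5 + 2 = -3$)
$L{\left(l \right)} = -3$
$F{\left(d \right)} = -3$
$b{\left(B \right)} = 1$
$\left(k{\left(F{\left(-2 \right)} \right)} + b{\left(57 \right)}\right) \left(-3497 + 4421\right) = \left(-2 + 1\right) \left(-3497 + 4421\right) = \left(-1\right) 924 = -924$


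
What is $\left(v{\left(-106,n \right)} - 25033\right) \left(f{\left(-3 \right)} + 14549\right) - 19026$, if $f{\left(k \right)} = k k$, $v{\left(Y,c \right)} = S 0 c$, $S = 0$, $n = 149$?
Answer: $-364449440$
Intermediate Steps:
$v{\left(Y,c \right)} = 0$ ($v{\left(Y,c \right)} = 0 \cdot 0 c = 0 c = 0$)
$f{\left(k \right)} = k^{2}$
$\left(v{\left(-106,n \right)} - 25033\right) \left(f{\left(-3 \right)} + 14549\right) - 19026 = \left(0 - 25033\right) \left(\left(-3\right)^{2} + 14549\right) - 19026 = - 25033 \left(9 + 14549\right) - 19026 = \left(-25033\right) 14558 - 19026 = -364430414 - 19026 = -364449440$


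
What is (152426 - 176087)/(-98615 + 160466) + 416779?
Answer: 8592724756/20617 ≈ 4.1678e+5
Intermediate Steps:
(152426 - 176087)/(-98615 + 160466) + 416779 = -23661/61851 + 416779 = -23661*1/61851 + 416779 = -7887/20617 + 416779 = 8592724756/20617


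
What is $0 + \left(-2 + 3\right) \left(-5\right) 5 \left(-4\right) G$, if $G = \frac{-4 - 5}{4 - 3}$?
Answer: $-900$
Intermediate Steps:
$G = -9$ ($G = - \frac{9}{1} = \left(-9\right) 1 = -9$)
$0 + \left(-2 + 3\right) \left(-5\right) 5 \left(-4\right) G = 0 + \left(-2 + 3\right) \left(-5\right) 5 \left(-4\right) \left(-9\right) = 0 + 1 \left(-5\right) \left(\left(-20\right) \left(-9\right)\right) = 0 - 900 = -900$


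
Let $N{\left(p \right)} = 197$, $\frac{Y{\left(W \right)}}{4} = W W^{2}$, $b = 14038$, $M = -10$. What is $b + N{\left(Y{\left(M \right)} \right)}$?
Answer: $14235$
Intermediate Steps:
$Y{\left(W \right)} = 4 W^{3}$ ($Y{\left(W \right)} = 4 W W^{2} = 4 W^{3}$)
$b + N{\left(Y{\left(M \right)} \right)} = 14038 + 197 = 14235$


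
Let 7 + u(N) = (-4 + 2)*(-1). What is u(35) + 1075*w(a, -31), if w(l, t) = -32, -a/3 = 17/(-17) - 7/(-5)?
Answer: -34405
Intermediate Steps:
a = -6/5 (a = -3*(17/(-17) - 7/(-5)) = -3*(17*(-1/17) - 7*(-1/5)) = -3*(-1 + 7/5) = -3*2/5 = -6/5 ≈ -1.2000)
u(N) = -5 (u(N) = -7 + (-4 + 2)*(-1) = -7 - 2*(-1) = -7 + 2 = -5)
u(35) + 1075*w(a, -31) = -5 + 1075*(-32) = -5 - 34400 = -34405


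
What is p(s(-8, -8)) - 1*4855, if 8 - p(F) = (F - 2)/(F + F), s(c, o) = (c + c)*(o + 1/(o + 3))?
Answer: -3179955/656 ≈ -4847.5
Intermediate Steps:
s(c, o) = 2*c*(o + 1/(3 + o)) (s(c, o) = (2*c)*(o + 1/(3 + o)) = 2*c*(o + 1/(3 + o)))
p(F) = 8 - (-2 + F)/(2*F) (p(F) = 8 - (F - 2)/(F + F) = 8 - (-2 + F)/(2*F))
p(s(-8, -8)) - 1*4855 = (15/2 + 1/(2*(-8)*(1 + (-8)² + 3*(-8))/(3 - 8))) - 1*4855 = (15/2 + 1/(2*(-8)*(1 + 64 - 24)/(-5))) - 4855 = (15/2 + 1/(2*(-8)*(-⅕)*41)) - 4855 = (15/2 + 1/(656/5)) - 4855 = (15/2 + 5/656) - 4855 = 4925/656 - 4855 = -3179955/656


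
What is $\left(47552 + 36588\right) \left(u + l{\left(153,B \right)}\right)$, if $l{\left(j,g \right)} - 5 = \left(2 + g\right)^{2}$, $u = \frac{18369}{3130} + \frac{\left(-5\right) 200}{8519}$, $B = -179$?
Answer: $\frac{1004460745906182}{380921} \approx 2.6369 \cdot 10^{9}$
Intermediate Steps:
$u = \frac{153355511}{26664470}$ ($u = 18369 \cdot \frac{1}{3130} - \frac{1000}{8519} = \frac{18369}{3130} - \frac{1000}{8519} = \frac{153355511}{26664470} \approx 5.7513$)
$l{\left(j,g \right)} = 5 + \left(2 + g\right)^{2}$
$\left(47552 + 36588\right) \left(u + l{\left(153,B \right)}\right) = \left(47552 + 36588\right) \left(\frac{153355511}{26664470} + \left(5 + \left(2 - 179\right)^{2}\right)\right) = 84140 \left(\frac{153355511}{26664470} + \left(5 + \left(-177\right)^{2}\right)\right) = 84140 \left(\frac{153355511}{26664470} + \left(5 + 31329\right)\right) = 84140 \left(\frac{153355511}{26664470} + 31334\right) = 84140 \cdot \frac{835657858491}{26664470} = \frac{1004460745906182}{380921}$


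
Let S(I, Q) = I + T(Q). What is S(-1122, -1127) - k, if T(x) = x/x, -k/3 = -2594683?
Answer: -7785170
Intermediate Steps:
k = 7784049 (k = -3*(-2594683) = 7784049)
T(x) = 1
S(I, Q) = 1 + I (S(I, Q) = I + 1 = 1 + I)
S(-1122, -1127) - k = (1 - 1122) - 1*7784049 = -1121 - 7784049 = -7785170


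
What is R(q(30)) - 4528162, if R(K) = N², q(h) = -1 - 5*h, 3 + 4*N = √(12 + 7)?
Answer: -4528162 + (3 - √19)²/16 ≈ -4.5282e+6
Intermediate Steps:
N = -¾ + √19/4 (N = -¾ + √(12 + 7)/4 = -¾ + √19/4 ≈ 0.33972)
R(K) = (-¾ + √19/4)²
R(q(30)) - 4528162 = (3 - √19)²/16 - 4528162 = -4528162 + (3 - √19)²/16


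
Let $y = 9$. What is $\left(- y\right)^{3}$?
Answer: $-729$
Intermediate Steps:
$\left(- y\right)^{3} = \left(\left(-1\right) 9\right)^{3} = \left(-9\right)^{3} = -729$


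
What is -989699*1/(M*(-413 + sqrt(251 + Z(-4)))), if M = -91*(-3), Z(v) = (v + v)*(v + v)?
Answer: 58392241/6639906 + 989699*sqrt(35)/15493114 ≈ 9.1721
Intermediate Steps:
Z(v) = 4*v**2 (Z(v) = (2*v)*(2*v) = 4*v**2)
M = 273
-989699*1/(M*(-413 + sqrt(251 + Z(-4)))) = -989699*1/(273*(-413 + sqrt(251 + 4*(-4)**2))) = -989699*1/(273*(-413 + sqrt(251 + 4*16))) = -989699*1/(273*(-413 + sqrt(251 + 64))) = -989699*1/(273*(-413 + sqrt(315))) = -989699*1/(273*(-413 + 3*sqrt(35))) = -989699/(-112749 + 819*sqrt(35))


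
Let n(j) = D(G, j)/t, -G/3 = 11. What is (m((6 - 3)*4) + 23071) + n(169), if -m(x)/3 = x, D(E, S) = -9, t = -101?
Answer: 2326544/101 ≈ 23035.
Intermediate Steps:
G = -33 (G = -3*11 = -33)
m(x) = -3*x
n(j) = 9/101 (n(j) = -9/(-101) = -9*(-1/101) = 9/101)
(m((6 - 3)*4) + 23071) + n(169) = (-3*(6 - 3)*4 + 23071) + 9/101 = (-9*4 + 23071) + 9/101 = (-3*12 + 23071) + 9/101 = (-36 + 23071) + 9/101 = 23035 + 9/101 = 2326544/101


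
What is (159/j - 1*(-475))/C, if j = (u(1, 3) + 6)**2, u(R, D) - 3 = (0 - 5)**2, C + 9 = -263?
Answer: -549259/314432 ≈ -1.7468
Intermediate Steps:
C = -272 (C = -9 - 263 = -272)
u(R, D) = 28 (u(R, D) = 3 + (0 - 5)**2 = 3 + (-5)**2 = 3 + 25 = 28)
j = 1156 (j = (28 + 6)**2 = 34**2 = 1156)
(159/j - 1*(-475))/C = (159/1156 - 1*(-475))/(-272) = (159*(1/1156) + 475)*(-1/272) = (159/1156 + 475)*(-1/272) = (549259/1156)*(-1/272) = -549259/314432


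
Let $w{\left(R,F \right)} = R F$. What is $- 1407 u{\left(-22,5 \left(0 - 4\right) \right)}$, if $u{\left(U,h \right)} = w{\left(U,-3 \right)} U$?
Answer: $2042964$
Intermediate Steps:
$w{\left(R,F \right)} = F R$
$u{\left(U,h \right)} = - 3 U^{2}$ ($u{\left(U,h \right)} = - 3 U U = - 3 U^{2}$)
$- 1407 u{\left(-22,5 \left(0 - 4\right) \right)} = - 1407 \left(- 3 \left(-22\right)^{2}\right) = - 1407 \left(\left(-3\right) 484\right) = \left(-1407\right) \left(-1452\right) = 2042964$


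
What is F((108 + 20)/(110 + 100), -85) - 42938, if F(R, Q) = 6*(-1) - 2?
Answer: -42946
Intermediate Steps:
F(R, Q) = -8 (F(R, Q) = -6 - 2 = -8)
F((108 + 20)/(110 + 100), -85) - 42938 = -8 - 42938 = -42946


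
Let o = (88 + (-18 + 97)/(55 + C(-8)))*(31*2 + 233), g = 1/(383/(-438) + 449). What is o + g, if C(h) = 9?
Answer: 330680091887/12561856 ≈ 26324.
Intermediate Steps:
g = 438/196279 (g = 1/(383*(-1/438) + 449) = 1/(-383/438 + 449) = 1/(196279/438) = 438/196279 ≈ 0.0022315)
o = 1684745/64 (o = (88 + (-18 + 97)/(55 + 9))*(31*2 + 233) = (88 + 79/64)*(62 + 233) = (88 + 79*(1/64))*295 = (88 + 79/64)*295 = (5711/64)*295 = 1684745/64 ≈ 26324.)
o + g = 1684745/64 + 438/196279 = 330680091887/12561856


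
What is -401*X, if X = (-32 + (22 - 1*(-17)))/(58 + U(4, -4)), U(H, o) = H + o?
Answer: -2807/58 ≈ -48.397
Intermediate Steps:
X = 7/58 (X = (-32 + (22 - 1*(-17)))/(58 + (4 - 4)) = (-32 + (22 + 17))/(58 + 0) = (-32 + 39)/58 = 7*(1/58) = 7/58 ≈ 0.12069)
-401*X = -401*7/58 = -2807/58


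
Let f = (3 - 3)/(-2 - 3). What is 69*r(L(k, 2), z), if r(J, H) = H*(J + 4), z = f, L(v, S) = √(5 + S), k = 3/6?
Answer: 0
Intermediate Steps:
f = 0 (f = 0/(-5) = 0*(-⅕) = 0)
k = ½ (k = 3*(⅙) = ½ ≈ 0.50000)
z = 0
r(J, H) = H*(4 + J)
69*r(L(k, 2), z) = 69*(0*(4 + √(5 + 2))) = 69*(0*(4 + √7)) = 69*0 = 0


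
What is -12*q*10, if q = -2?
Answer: 240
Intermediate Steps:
-12*q*10 = -12*(-2)*10 = 24*10 = 240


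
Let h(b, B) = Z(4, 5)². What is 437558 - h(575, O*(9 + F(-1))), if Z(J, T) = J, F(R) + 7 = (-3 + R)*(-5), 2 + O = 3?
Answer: 437542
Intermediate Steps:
O = 1 (O = -2 + 3 = 1)
F(R) = 8 - 5*R (F(R) = -7 + (-3 + R)*(-5) = -7 + (15 - 5*R) = 8 - 5*R)
h(b, B) = 16 (h(b, B) = 4² = 16)
437558 - h(575, O*(9 + F(-1))) = 437558 - 1*16 = 437558 - 16 = 437542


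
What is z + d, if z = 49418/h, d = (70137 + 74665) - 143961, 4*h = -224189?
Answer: 188345277/224189 ≈ 840.12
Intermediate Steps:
h = -224189/4 (h = (¼)*(-224189) = -224189/4 ≈ -56047.)
d = 841 (d = 144802 - 143961 = 841)
z = -197672/224189 (z = 49418/(-224189/4) = 49418*(-4/224189) = -197672/224189 ≈ -0.88172)
z + d = -197672/224189 + 841 = 188345277/224189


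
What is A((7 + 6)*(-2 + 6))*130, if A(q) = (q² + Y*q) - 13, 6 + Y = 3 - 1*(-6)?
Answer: 370110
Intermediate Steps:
Y = 3 (Y = -6 + (3 - 1*(-6)) = -6 + (3 + 6) = -6 + 9 = 3)
A(q) = -13 + q² + 3*q (A(q) = (q² + 3*q) - 13 = -13 + q² + 3*q)
A((7 + 6)*(-2 + 6))*130 = (-13 + ((7 + 6)*(-2 + 6))² + 3*((7 + 6)*(-2 + 6)))*130 = (-13 + (13*4)² + 3*(13*4))*130 = (-13 + 52² + 3*52)*130 = (-13 + 2704 + 156)*130 = 2847*130 = 370110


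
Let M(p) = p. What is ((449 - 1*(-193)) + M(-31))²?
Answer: 373321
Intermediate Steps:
((449 - 1*(-193)) + M(-31))² = ((449 - 1*(-193)) - 31)² = ((449 + 193) - 31)² = (642 - 31)² = 611² = 373321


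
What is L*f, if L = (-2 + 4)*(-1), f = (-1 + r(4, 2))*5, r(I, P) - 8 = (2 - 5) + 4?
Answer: -80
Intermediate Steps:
r(I, P) = 9 (r(I, P) = 8 + ((2 - 5) + 4) = 8 + (-3 + 4) = 8 + 1 = 9)
f = 40 (f = (-1 + 9)*5 = 8*5 = 40)
L = -2 (L = 2*(-1) = -2)
L*f = -2*40 = -80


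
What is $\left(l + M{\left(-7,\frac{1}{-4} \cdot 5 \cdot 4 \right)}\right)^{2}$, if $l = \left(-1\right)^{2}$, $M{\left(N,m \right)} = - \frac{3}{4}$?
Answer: $\frac{1}{16} \approx 0.0625$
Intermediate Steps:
$M{\left(N,m \right)} = - \frac{3}{4}$ ($M{\left(N,m \right)} = \left(-3\right) \frac{1}{4} = - \frac{3}{4}$)
$l = 1$
$\left(l + M{\left(-7,\frac{1}{-4} \cdot 5 \cdot 4 \right)}\right)^{2} = \left(1 - \frac{3}{4}\right)^{2} = \left(\frac{1}{4}\right)^{2} = \frac{1}{16}$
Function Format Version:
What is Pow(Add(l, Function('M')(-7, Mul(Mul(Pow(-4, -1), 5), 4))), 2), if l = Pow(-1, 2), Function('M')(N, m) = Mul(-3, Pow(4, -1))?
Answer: Rational(1, 16) ≈ 0.062500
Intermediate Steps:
Function('M')(N, m) = Rational(-3, 4) (Function('M')(N, m) = Mul(-3, Rational(1, 4)) = Rational(-3, 4))
l = 1
Pow(Add(l, Function('M')(-7, Mul(Mul(Pow(-4, -1), 5), 4))), 2) = Pow(Add(1, Rational(-3, 4)), 2) = Pow(Rational(1, 4), 2) = Rational(1, 16)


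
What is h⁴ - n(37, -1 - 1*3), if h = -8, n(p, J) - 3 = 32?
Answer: 4061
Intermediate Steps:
n(p, J) = 35 (n(p, J) = 3 + 32 = 35)
h⁴ - n(37, -1 - 1*3) = (-8)⁴ - 1*35 = 4096 - 35 = 4061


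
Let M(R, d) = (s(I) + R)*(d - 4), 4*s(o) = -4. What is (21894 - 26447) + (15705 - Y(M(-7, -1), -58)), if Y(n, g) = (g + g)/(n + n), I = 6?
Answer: 223069/20 ≈ 11153.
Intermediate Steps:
s(o) = -1 (s(o) = (1/4)*(-4) = -1)
M(R, d) = (-1 + R)*(-4 + d) (M(R, d) = (-1 + R)*(d - 4) = (-1 + R)*(-4 + d))
Y(n, g) = g/n (Y(n, g) = (2*g)/((2*n)) = (2*g)*(1/(2*n)) = g/n)
(21894 - 26447) + (15705 - Y(M(-7, -1), -58)) = (21894 - 26447) + (15705 - (-58)/(4 - 1*(-1) - 4*(-7) - 7*(-1))) = -4553 + (15705 - (-58)/(4 + 1 + 28 + 7)) = -4553 + (15705 - (-58)/40) = -4553 + (15705 - 1*(-29/20)) = -4553 + (15705 + 29/20) = -4553 + 314129/20 = 223069/20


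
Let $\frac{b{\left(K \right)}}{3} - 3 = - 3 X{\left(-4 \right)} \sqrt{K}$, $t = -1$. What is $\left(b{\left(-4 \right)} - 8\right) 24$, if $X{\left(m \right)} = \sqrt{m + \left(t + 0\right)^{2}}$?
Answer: $24 + 432 \sqrt{3} \approx 772.25$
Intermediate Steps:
$X{\left(m \right)} = \sqrt{1 + m}$ ($X{\left(m \right)} = \sqrt{m + \left(-1 + 0\right)^{2}} = \sqrt{m + \left(-1\right)^{2}} = \sqrt{m + 1} = \sqrt{1 + m}$)
$b{\left(K \right)} = 9 - 9 i \sqrt{3} \sqrt{K}$ ($b{\left(K \right)} = 9 + 3 \left(- 3 \sqrt{1 - 4} \sqrt{K}\right) = 9 + 3 \left(- 3 \sqrt{-3} \sqrt{K}\right) = 9 + 3 \left(- 3 i \sqrt{3} \sqrt{K}\right) = 9 - 9 i \sqrt{3} \sqrt{K}$)
$\left(b{\left(-4 \right)} - 8\right) 24 = \left(\left(9 - 9 i \sqrt{3} \sqrt{-4}\right) - 8\right) 24 = \left(\left(9 - 9 i \sqrt{3} \cdot 2 i\right) - 8\right) 24 = \left(\left(9 + 18 \sqrt{3}\right) - 8\right) 24 = \left(1 + 18 \sqrt{3}\right) 24 = 24 + 432 \sqrt{3}$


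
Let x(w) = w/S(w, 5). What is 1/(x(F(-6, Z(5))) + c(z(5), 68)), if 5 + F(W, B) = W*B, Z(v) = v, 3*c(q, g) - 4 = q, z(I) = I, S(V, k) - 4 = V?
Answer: 31/128 ≈ 0.24219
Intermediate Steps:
S(V, k) = 4 + V
c(q, g) = 4/3 + q/3
F(W, B) = -5 + B*W (F(W, B) = -5 + W*B = -5 + B*W)
x(w) = w/(4 + w)
1/(x(F(-6, Z(5))) + c(z(5), 68)) = 1/((-5 + 5*(-6))/(4 + (-5 + 5*(-6))) + (4/3 + (⅓)*5)) = 1/((-5 - 30)/(4 + (-5 - 30)) + (4/3 + 5/3)) = 1/(-35/(4 - 35) + 3) = 1/(-35/(-31) + 3) = 1/(-35*(-1/31) + 3) = 1/(35/31 + 3) = 1/(128/31) = 31/128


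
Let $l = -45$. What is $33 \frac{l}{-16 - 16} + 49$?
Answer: $\frac{3053}{32} \approx 95.406$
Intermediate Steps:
$33 \frac{l}{-16 - 16} + 49 = 33 \left(- \frac{45}{-16 - 16}\right) + 49 = 33 \left(- \frac{45}{-32}\right) + 49 = 33 \left(\left(-45\right) \left(- \frac{1}{32}\right)\right) + 49 = 33 \cdot \frac{45}{32} + 49 = \frac{1485}{32} + 49 = \frac{3053}{32}$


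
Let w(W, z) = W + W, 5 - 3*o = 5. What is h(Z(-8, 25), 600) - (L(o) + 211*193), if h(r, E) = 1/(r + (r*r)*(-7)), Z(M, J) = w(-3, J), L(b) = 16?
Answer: -10510663/258 ≈ -40739.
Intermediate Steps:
o = 0 (o = 5/3 - 1/3*5 = 5/3 - 5/3 = 0)
w(W, z) = 2*W
Z(M, J) = -6 (Z(M, J) = 2*(-3) = -6)
h(r, E) = 1/(r - 7*r**2) (h(r, E) = 1/(r + r**2*(-7)) = 1/(r - 7*r**2))
h(Z(-8, 25), 600) - (L(o) + 211*193) = -1/(-6*(-1 + 7*(-6))) - (16 + 211*193) = -1*(-1/6)/(-1 - 42) - (16 + 40723) = -1*(-1/6)/(-43) - 1*40739 = -1*(-1/6)*(-1/43) - 40739 = -1/258 - 40739 = -10510663/258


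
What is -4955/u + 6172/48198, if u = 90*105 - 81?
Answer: -30165937/75261177 ≈ -0.40082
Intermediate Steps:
u = 9369 (u = 9450 - 81 = 9369)
-4955/u + 6172/48198 = -4955/9369 + 6172/48198 = -4955*1/9369 + 6172*(1/48198) = -4955/9369 + 3086/24099 = -30165937/75261177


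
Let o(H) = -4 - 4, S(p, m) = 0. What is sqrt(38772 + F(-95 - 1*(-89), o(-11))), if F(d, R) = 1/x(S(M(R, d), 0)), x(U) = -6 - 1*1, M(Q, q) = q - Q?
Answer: 11*sqrt(15701)/7 ≈ 196.91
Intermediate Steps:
x(U) = -7 (x(U) = -6 - 1 = -7)
o(H) = -8
F(d, R) = -1/7 (F(d, R) = 1/(-7) = -1/7)
sqrt(38772 + F(-95 - 1*(-89), o(-11))) = sqrt(38772 - 1/7) = sqrt(271403/7) = 11*sqrt(15701)/7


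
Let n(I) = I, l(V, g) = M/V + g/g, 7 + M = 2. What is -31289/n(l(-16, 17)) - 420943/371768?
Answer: -186124823035/7807128 ≈ -23840.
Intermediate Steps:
M = -5 (M = -7 + 2 = -5)
l(V, g) = 1 - 5/V (l(V, g) = -5/V + g/g = -5/V + 1 = 1 - 5/V)
-31289/n(l(-16, 17)) - 420943/371768 = -31289*(-16/(-5 - 16)) - 420943/371768 = -31289/((-1/16*(-21))) - 420943*1/371768 = -31289/21/16 - 420943/371768 = -31289*16/21 - 420943/371768 = -500624/21 - 420943/371768 = -186124823035/7807128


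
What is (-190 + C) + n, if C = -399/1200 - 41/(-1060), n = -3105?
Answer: -69860229/21200 ≈ -3295.3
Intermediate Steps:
C = -6229/21200 (C = -399*1/1200 - 41*(-1/1060) = -133/400 + 41/1060 = -6229/21200 ≈ -0.29382)
(-190 + C) + n = (-190 - 6229/21200) - 3105 = -4034229/21200 - 3105 = -69860229/21200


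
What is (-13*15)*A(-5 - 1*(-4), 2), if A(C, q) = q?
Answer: -390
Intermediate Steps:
(-13*15)*A(-5 - 1*(-4), 2) = -13*15*2 = -195*2 = -390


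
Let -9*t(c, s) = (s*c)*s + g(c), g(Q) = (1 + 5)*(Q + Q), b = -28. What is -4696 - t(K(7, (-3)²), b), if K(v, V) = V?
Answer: -3900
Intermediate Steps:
g(Q) = 12*Q (g(Q) = 6*(2*Q) = 12*Q)
t(c, s) = -4*c/3 - c*s²/9 (t(c, s) = -((s*c)*s + 12*c)/9 = -((c*s)*s + 12*c)/9 = -(c*s² + 12*c)/9 = -(12*c + c*s²)/9 = -4*c/3 - c*s²/9)
-4696 - t(K(7, (-3)²), b) = -4696 - (-3)²*(-12 - 1*(-28)²)/9 = -4696 - 9*(-12 - 1*784)/9 = -4696 - 9*(-12 - 784)/9 = -4696 - 9*(-796)/9 = -4696 - 1*(-796) = -4696 + 796 = -3900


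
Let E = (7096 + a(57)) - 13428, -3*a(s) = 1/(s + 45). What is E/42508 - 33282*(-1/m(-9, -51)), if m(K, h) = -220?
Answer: -108335038699/715409640 ≈ -151.43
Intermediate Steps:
a(s) = -1/(3*(45 + s)) (a(s) = -1/(3*(s + 45)) = -1/(3*(45 + s)))
E = -1937593/306 (E = (7096 - 1/(135 + 3*57)) - 13428 = (7096 - 1/(135 + 171)) - 13428 = (7096 - 1/306) - 13428 = 2171375/306 - 13428 = -1937593/306 ≈ -6332.0)
E/42508 - 33282*(-1/m(-9, -51)) = -1937593/306/42508 - 33282/((-1*(-220))) = -1937593/306*1/42508 - 33282/220 = -1937593/13007448 - 33282*1/220 = -1937593/13007448 - 16641/110 = -108335038699/715409640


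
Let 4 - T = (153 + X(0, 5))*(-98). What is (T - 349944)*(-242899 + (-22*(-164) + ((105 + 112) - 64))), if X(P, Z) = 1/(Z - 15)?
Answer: 400503300502/5 ≈ 8.0101e+10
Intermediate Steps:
X(P, Z) = 1/(-15 + Z)
T = 74941/5 (T = 4 - (153 + 1/(-15 + 5))*(-98) = 4 - (153 + 1/(-10))*(-98) = 4 - (153 - ⅒)*(-98) = 4 - 1529*(-98)/10 = 4 - 1*(-74921/5) = 4 + 74921/5 = 74941/5 ≈ 14988.)
(T - 349944)*(-242899 + (-22*(-164) + ((105 + 112) - 64))) = (74941/5 - 349944)*(-242899 + (-22*(-164) + ((105 + 112) - 64))) = -1674779*(-242899 + (3608 + (217 - 64)))/5 = -1674779*(-242899 + (3608 + 153))/5 = -1674779*(-242899 + 3761)/5 = -1674779/5*(-239138) = 400503300502/5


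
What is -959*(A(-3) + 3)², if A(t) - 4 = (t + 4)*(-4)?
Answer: -8631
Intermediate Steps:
A(t) = -12 - 4*t (A(t) = 4 + (t + 4)*(-4) = 4 + (4 + t)*(-4) = 4 + (-16 - 4*t) = -12 - 4*t)
-959*(A(-3) + 3)² = -959*((-12 - 4*(-3)) + 3)² = -959*((-12 + 12) + 3)² = -959*(0 + 3)² = -959*3² = -959*9 = -8631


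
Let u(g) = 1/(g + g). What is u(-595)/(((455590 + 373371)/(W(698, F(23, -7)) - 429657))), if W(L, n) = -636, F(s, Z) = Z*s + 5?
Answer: 430293/986463590 ≈ 0.00043620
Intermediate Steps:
u(g) = 1/(2*g)
F(s, Z) = 5 + Z*s
u(-595)/(((455590 + 373371)/(W(698, F(23, -7)) - 429657))) = ((½)/(-595))/(((455590 + 373371)/(-636 - 429657))) = ((½)*(-1/595))/((828961/(-430293))) = -1/(1190*(828961*(-1/430293))) = -1/(1190*(-828961/430293)) = -1/1190*(-430293/828961) = 430293/986463590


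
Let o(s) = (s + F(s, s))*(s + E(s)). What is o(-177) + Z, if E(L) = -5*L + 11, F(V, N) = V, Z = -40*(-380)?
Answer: -239326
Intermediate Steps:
Z = 15200
E(L) = 11 - 5*L
o(s) = 2*s*(11 - 4*s) (o(s) = (s + s)*(s + (11 - 5*s)) = (2*s)*(11 - 4*s) = 2*s*(11 - 4*s))
o(-177) + Z = 2*(-177)*(11 - 4*(-177)) + 15200 = 2*(-177)*(11 + 708) + 15200 = 2*(-177)*719 + 15200 = -254526 + 15200 = -239326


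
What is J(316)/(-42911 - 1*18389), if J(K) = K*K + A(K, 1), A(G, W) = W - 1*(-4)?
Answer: -99861/61300 ≈ -1.6291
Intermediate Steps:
A(G, W) = 4 + W (A(G, W) = W + 4 = 4 + W)
J(K) = 5 + K² (J(K) = K*K + (4 + 1) = K² + 5 = 5 + K²)
J(316)/(-42911 - 1*18389) = (5 + 316²)/(-42911 - 1*18389) = (5 + 99856)/(-42911 - 18389) = 99861/(-61300) = 99861*(-1/61300) = -99861/61300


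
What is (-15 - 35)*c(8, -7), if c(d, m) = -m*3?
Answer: -1050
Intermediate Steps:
c(d, m) = -3*m
(-15 - 35)*c(8, -7) = (-15 - 35)*(-3*(-7)) = -50*21 = -1050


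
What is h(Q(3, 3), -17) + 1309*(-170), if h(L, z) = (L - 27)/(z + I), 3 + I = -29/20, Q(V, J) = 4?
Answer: -95464910/429 ≈ -2.2253e+5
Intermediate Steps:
I = -89/20 (I = -3 - 29/20 = -89/20 ≈ -4.4500)
h(L, z) = (-27 + L)/(-89/20 + z) (h(L, z) = (L - 27)/(z - 89/20) = (-27 + L)/(-89/20 + z))
h(Q(3, 3), -17) + 1309*(-170) = 20*(-27 + 4)/(-89 + 20*(-17)) + 1309*(-170) = 20*(-23)/(-89 - 340) - 222530 = 20*(-23)/(-429) - 222530 = 20*(-1/429)*(-23) - 222530 = 460/429 - 222530 = -95464910/429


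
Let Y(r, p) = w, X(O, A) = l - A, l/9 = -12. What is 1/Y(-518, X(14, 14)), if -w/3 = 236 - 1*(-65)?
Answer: -1/903 ≈ -0.0011074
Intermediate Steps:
l = -108 (l = 9*(-12) = -108)
X(O, A) = -108 - A
w = -903 (w = -3*(236 - 1*(-65)) = -3*(236 + 65) = -3*301 = -903)
Y(r, p) = -903
1/Y(-518, X(14, 14)) = 1/(-903) = -1/903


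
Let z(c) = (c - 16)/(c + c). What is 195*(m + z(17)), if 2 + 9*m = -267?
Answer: -593905/102 ≈ -5822.6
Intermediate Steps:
z(c) = (-16 + c)/(2*c) (z(c) = (-16 + c)/((2*c)) = (-16 + c)*(1/(2*c)) = (-16 + c)/(2*c))
m = -269/9 (m = -2/9 + (⅑)*(-267) = -2/9 - 89/3 = -269/9 ≈ -29.889)
195*(m + z(17)) = 195*(-269/9 + (½)*(-16 + 17)/17) = 195*(-269/9 + (½)*(1/17)*1) = 195*(-269/9 + 1/34) = 195*(-9137/306) = -593905/102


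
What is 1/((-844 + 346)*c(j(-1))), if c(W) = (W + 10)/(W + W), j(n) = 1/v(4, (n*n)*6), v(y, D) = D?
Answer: -1/15189 ≈ -6.5837e-5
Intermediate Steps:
j(n) = 1/(6*n²) (j(n) = 1/((n*n)*6) = 1/(n²*6) = 1/(6*n²))
c(W) = (10 + W)/(2*W) (c(W) = (10 + W)/((2*W)) = (10 + W)*(1/(2*W)) = (10 + W)/(2*W))
1/((-844 + 346)*c(j(-1))) = 1/((-844 + 346)*(((10 + (⅙)/(-1)²)/(2*(((⅙)/(-1)²)))))) = 1/((-498)*(((10 + (⅙)*1)/(2*(((⅙)*1)))))) = -1/(3*(10 + ⅙))/498 = -1/(498*((½)*6*(61/6))) = -1/(498*61/2) = -1/498*2/61 = -1/15189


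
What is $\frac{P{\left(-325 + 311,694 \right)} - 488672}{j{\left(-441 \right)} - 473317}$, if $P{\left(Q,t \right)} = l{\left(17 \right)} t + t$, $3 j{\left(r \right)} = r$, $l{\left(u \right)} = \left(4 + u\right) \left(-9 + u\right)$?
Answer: $\frac{185693}{236732} \approx 0.7844$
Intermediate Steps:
$l{\left(u \right)} = \left(-9 + u\right) \left(4 + u\right)$
$j{\left(r \right)} = \frac{r}{3}$
$P{\left(Q,t \right)} = 169 t$ ($P{\left(Q,t \right)} = \left(-36 + 17^{2} - 85\right) t + t = \left(-36 + 289 - 85\right) t + t = 168 t + t = 169 t$)
$\frac{P{\left(-325 + 311,694 \right)} - 488672}{j{\left(-441 \right)} - 473317} = \frac{169 \cdot 694 - 488672}{\frac{1}{3} \left(-441\right) - 473317} = \frac{117286 - 488672}{-147 - 473317} = - \frac{371386}{-473464} = \left(-371386\right) \left(- \frac{1}{473464}\right) = \frac{185693}{236732}$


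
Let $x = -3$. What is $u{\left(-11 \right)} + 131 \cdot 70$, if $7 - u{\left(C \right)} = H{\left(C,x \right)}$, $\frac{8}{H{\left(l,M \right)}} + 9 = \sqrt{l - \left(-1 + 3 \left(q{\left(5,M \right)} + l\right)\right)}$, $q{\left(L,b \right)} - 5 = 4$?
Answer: $\frac{780117}{85} + \frac{16 i}{85} \approx 9177.8 + 0.18824 i$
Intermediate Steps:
$q{\left(L,b \right)} = 9$ ($q{\left(L,b \right)} = 5 + 4 = 9$)
$H{\left(l,M \right)} = \frac{8}{-9 + \sqrt{-26 - 2 l}}$ ($H{\left(l,M \right)} = \frac{8}{-9 + \sqrt{l - \left(-1 + 3 \left(9 + l\right)\right)}} = \frac{8}{-9 + \sqrt{l + \left(\left(-27 - 3 l\right) + 1\right)}} = \frac{8}{-9 + \sqrt{l - \left(26 + 3 l\right)}} = \frac{8}{-9 + \sqrt{-26 - 2 l}}$)
$u{\left(C \right)} = 7 - \frac{8}{-9 + \sqrt{2} \sqrt{-13 - C}}$
$u{\left(-11 \right)} + 131 \cdot 70 = \left(7 - \frac{8}{-9 + \sqrt{-26 - -22}}\right) + 131 \cdot 70 = \left(7 - \frac{8}{-9 + \sqrt{-26 + 22}}\right) + 9170 = \left(7 - \frac{8}{-9 + \sqrt{-4}}\right) + 9170 = \left(7 - \frac{8}{-9 + 2 i}\right) + 9170 = \left(7 - 8 \frac{-9 - 2 i}{85}\right) + 9170 = \left(7 - \frac{8 \left(-9 - 2 i\right)}{85}\right) + 9170 = 9177 - \frac{8 \left(-9 - 2 i\right)}{85}$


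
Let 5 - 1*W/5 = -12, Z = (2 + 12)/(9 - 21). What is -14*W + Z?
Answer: -7147/6 ≈ -1191.2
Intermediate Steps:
Z = -7/6 (Z = 14/(-12) = 14*(-1/12) = -7/6 ≈ -1.1667)
W = 85 (W = 25 - 5*(-12) = 25 + 60 = 85)
-14*W + Z = -14*85 - 7/6 = -1190 - 7/6 = -7147/6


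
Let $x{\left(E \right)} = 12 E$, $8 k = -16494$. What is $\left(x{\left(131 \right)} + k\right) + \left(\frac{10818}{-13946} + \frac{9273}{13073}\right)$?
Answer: $- \frac{178602783723}{364632116} \approx -489.82$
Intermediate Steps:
$k = - \frac{8247}{4}$ ($k = \frac{1}{8} \left(-16494\right) = - \frac{8247}{4} \approx -2061.8$)
$\left(x{\left(131 \right)} + k\right) + \left(\frac{10818}{-13946} + \frac{9273}{13073}\right) = \left(12 \cdot 131 - \frac{8247}{4}\right) + \left(\frac{10818}{-13946} + \frac{9273}{13073}\right) = \left(1572 - \frac{8247}{4}\right) + \left(10818 \left(- \frac{1}{13946}\right) + 9273 \cdot \frac{1}{13073}\right) = - \frac{1959}{4} + \left(- \frac{5409}{6973} + \frac{9273}{13073}\right) = - \frac{1959}{4} - \frac{6051228}{91158029} = - \frac{178602783723}{364632116}$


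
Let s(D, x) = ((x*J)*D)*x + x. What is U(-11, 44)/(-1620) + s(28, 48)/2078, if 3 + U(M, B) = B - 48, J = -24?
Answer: -1254067127/1683180 ≈ -745.06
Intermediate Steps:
U(M, B) = -51 + B (U(M, B) = -3 + (B - 48) = -3 + (-48 + B) = -51 + B)
s(D, x) = x - 24*D*x**2 (s(D, x) = ((x*(-24))*D)*x + x = ((-24*x)*D)*x + x = (-24*D*x)*x + x = -24*D*x**2 + x = x - 24*D*x**2)
U(-11, 44)/(-1620) + s(28, 48)/2078 = (-51 + 44)/(-1620) + (48*(1 - 24*28*48))/2078 = -7*(-1/1620) + (48*(1 - 32256))*(1/2078) = 7/1620 + (48*(-32255))*(1/2078) = 7/1620 - 1548240*1/2078 = 7/1620 - 774120/1039 = -1254067127/1683180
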